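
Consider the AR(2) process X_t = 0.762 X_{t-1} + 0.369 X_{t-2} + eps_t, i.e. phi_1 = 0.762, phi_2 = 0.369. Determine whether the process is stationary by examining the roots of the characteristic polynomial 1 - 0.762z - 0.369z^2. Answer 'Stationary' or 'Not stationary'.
\text{Not stationary}

The AR(p) characteristic polynomial is P(z) = 1 - 0.762z - 0.369z^2.
Stationarity requires all roots to lie outside the unit circle, i.e. |z| > 1 for every root.
Set 1 + (-0.762) z + (-0.369) z^2 = 0, i.e. a z^2 + b z + c = 0 with a = -0.369, b = -0.762, c = 1.
Discriminant D = b^2 - 4ac = (-0.762)^2 - 4*(-0.369)*1 = 0.580644 - (-1.476) = 2.056644.
D >= 0, so the roots are real: z = (-b +/- sqrt(D)) / (2a) = (0.762 +/- 1.4341) / (-0.738).
  z_1 = (0.762 + 1.4341) / (-0.738) = -2.9757,   |z_1| = 2.9757.
  z_2 = (0.762 - 1.4341) / (-0.738) = 0.9107,   |z_2| = 0.9107.
Moduli of all roots: 2.9757, 0.9107.
All moduli strictly greater than 1? No.
Verdict: Not stationary.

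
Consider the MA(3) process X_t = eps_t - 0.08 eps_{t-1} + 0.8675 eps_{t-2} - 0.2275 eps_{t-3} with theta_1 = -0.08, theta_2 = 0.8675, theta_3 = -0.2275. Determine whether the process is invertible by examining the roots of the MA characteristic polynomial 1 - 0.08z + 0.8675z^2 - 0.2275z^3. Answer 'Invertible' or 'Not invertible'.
\text{Invertible}

The MA(q) characteristic polynomial is P(z) = 1 - 0.08z + 0.8675z^2 - 0.2275z^3.
Invertibility requires all roots to lie outside the unit circle, i.e. |z| > 1 for every root.
Degree 3: look for a simple real root z0 first, then factor out (1 - z/z0) and solve the remaining quadratic.
Testing z0 = 4: P(4) = 1 + (-0.08)(4) + (0.8675)(4)^2 + (-0.2275)(4)^3
  = 1 + (-0.32) + (13.88) + (-14.56) = 0.  So z_0 = 4 is a root, |z_0| = 4.
Divide out the factor (1 - 0.25 z) = (1 - z/z0) (since 1/z0 = 0.25):
  P(z) = (1 - 0.25 z)(1 + (0.17) z + (0.91) z^2)
  [check: z-coef 0.17 - (0.25) = -0.08; z^2-coef 0.91 - (0.25)(0.17) = 0.8675; z^3-coef -(0.25)(0.91) = -0.2275.]
Remaining roots from the quadratic factor 1 + (0.17) z + (0.91) z^2:
  Set 1 + (0.17) z + (0.91) z^2 = 0, i.e. a z^2 + b z + c = 0 with a = 0.91, b = 0.17, c = 1.
  Discriminant D = b^2 - 4ac = (0.17)^2 - 4*(0.91)*1 = 0.0289 - (3.64) = -3.6111.
  D < 0, so the roots are the complex-conjugate pair z = (-b +/- i sqrt(-D)) / (2a) = -0.0934 +/- 1.0441i.
  For a conjugate pair |z|^2 = z * conj(z) = (product of roots) = c/a = 1/(0.91) = 1.098901, so |z| = sqrt(1.098901) = 1.0483 for both roots.
Moduli of all roots: 4.0000, 1.0483, 1.0483.
All moduli strictly greater than 1? Yes.
Verdict: Invertible.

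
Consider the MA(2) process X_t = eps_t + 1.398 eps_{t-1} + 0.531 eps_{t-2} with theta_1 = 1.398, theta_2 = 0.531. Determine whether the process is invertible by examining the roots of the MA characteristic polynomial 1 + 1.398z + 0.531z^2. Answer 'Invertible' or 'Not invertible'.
\text{Invertible}

The MA(q) characteristic polynomial is P(z) = 1 + 1.398z + 0.531z^2.
Invertibility requires all roots to lie outside the unit circle, i.e. |z| > 1 for every root.
Set 1 + (1.398) z + (0.531) z^2 = 0, i.e. a z^2 + b z + c = 0 with a = 0.531, b = 1.398, c = 1.
Discriminant D = b^2 - 4ac = (1.398)^2 - 4*(0.531)*1 = 1.954404 - (2.124) = -0.169596.
D < 0, so the roots are the complex-conjugate pair z = (-b +/- i sqrt(-D)) / (2a) = -1.3164 +/- 0.3878i.
For a conjugate pair |z|^2 = z * conj(z) = (product of roots) = c/a = 1/(0.531) = 1.883239, so |z| = sqrt(1.883239) = 1.3723 for both roots.
Moduli of all roots: 1.3723, 1.3723.
All moduli strictly greater than 1? Yes.
Verdict: Invertible.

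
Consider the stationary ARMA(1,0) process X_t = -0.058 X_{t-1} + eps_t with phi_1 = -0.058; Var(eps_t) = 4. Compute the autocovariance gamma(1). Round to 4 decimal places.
\gamma(1) = -0.2328

Multiply the model equation by X_{t-k} and take expectations. With theta_0 = psi_0 = 1 and psi_j the MA(infinity) weights, this gives
  gamma(k) - sum_i phi_i gamma(k-i) = c_k,
  c_k = sigma^2 * sum_{j=k..q} theta_j psi_{j-k}   (c_k = 0 for k > q),
using gamma(-m) = gamma(m).
Pure AR (q = 0): c_0 = sigma^2 = 4, c_k = 0 for k >= 1.
Equations for k = 0 and k = 1 (AR order 1):
  gamma(0) = phi_1 gamma(1) + c_0
  gamma(1) = phi_1 gamma(0) + c_1
Substituting the second into the first: gamma(0) (1 - phi_1^2) = c_0 + phi_1 c_1, so
  gamma(0) = c_0 / (1 - phi_1^2) = 4 / (1 - (-0.058)^2) = 4 / 0.996636 = 4.013501.
  gamma(1) = phi_1 gamma(0) = (-0.058)(4.013501) = -0.232783.
Therefore gamma(1) = -0.2328 (to 4 decimal places).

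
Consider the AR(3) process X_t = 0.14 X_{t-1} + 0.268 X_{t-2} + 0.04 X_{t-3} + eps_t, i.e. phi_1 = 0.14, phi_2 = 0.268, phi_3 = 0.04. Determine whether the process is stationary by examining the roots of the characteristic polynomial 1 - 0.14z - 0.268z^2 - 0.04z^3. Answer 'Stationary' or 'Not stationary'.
\text{Stationary}

The AR(p) characteristic polynomial is P(z) = 1 - 0.14z - 0.268z^2 - 0.04z^3.
Stationarity requires all roots to lie outside the unit circle, i.e. |z| > 1 for every root.
Degree 3: look for a simple real root z0 first, then factor out (1 - z/z0) and solve the remaining quadratic.
Testing z0 = -5: P(-5) = 1 + (-0.14)(-5) + (-0.268)(-5)^2 + (-0.04)(-5)^3
  = 1 + (0.7) + (-6.7) + (5) = 0.  So z_0 = -5 is a root, |z_0| = 5.
Divide out the factor (1 + 0.2 z) = (1 - z/z0) (since 1/z0 = -0.2):
  P(z) = (1 + 0.2 z)(1 + (-0.34) z + (-0.2) z^2)
  [check: z-coef -0.34 - (-0.2) = -0.14; z^2-coef -0.2 - (-0.2)(-0.34) = -0.268; z^3-coef -(-0.2)(-0.2) = -0.04.]
Remaining roots from the quadratic factor 1 + (-0.34) z + (-0.2) z^2:
  Set 1 + (-0.34) z + (-0.2) z^2 = 0, i.e. a z^2 + b z + c = 0 with a = -0.2, b = -0.34, c = 1.
  Discriminant D = b^2 - 4ac = (-0.34)^2 - 4*(-0.2)*1 = 0.1156 - (-0.8) = 0.9156.
  D >= 0, so the roots are real: z = (-b +/- sqrt(D)) / (2a) = (0.34 +/- 0.95687) / (-0.4).
    z_1 = (0.34 + 0.95687) / (-0.4) = -3.2422,   |z_1| = 3.2422.
    z_2 = (0.34 - 0.95687) / (-0.4) = 1.5422,   |z_2| = 1.5422.
Moduli of all roots: 5.0000, 3.2422, 1.5422.
All moduli strictly greater than 1? Yes.
Verdict: Stationary.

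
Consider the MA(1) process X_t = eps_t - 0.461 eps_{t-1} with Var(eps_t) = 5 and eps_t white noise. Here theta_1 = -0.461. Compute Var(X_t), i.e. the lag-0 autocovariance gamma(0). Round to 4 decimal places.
\gamma(0) = 6.0626

For an MA(q) process X_t = eps_t + sum_i theta_i eps_{t-i} with
Var(eps_t) = sigma^2, the variance is
  gamma(0) = sigma^2 * (1 + sum_i theta_i^2).
  sum_i theta_i^2 = (-0.461)^2 = 0.212521.
  gamma(0) = 5 * (1 + 0.212521) = 5 * 1.212521 = 6.062605, which rounds to 6.0626.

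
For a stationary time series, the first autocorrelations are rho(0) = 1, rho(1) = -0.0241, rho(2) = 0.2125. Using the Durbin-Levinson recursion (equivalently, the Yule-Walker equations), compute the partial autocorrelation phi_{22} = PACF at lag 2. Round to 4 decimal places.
\phi_{22} = 0.2120

The PACF at lag k is phi_{kk}, the last component of the solution
to the Yule-Walker system G_k phi = r_k where
  (G_k)_{ij} = rho(|i - j|), (r_k)_i = rho(i), i,j = 1..k.
Equivalently, Durbin-Levinson gives phi_{kk} iteratively:
  phi_{11} = rho(1)
  phi_{kk} = [rho(k) - sum_{j=1..k-1} phi_{k-1,j} rho(k-j)]
            / [1 - sum_{j=1..k-1} phi_{k-1,j} rho(j)],
  phi_{k,j} = phi_{k-1,j} - phi_{kk} phi_{k-1,k-j},  j = 1..k-1.
Step k = 1:
  phi_11 = rho(1) = -0.0241.
Step k = 2:
  phi_22 = [rho(2) - phi_11 rho(1)] / [1 - phi_11 rho(1)] = [0.2125 - (-0.0241)(-0.0241)] / [1 - (-0.0241)(-0.0241)]
         = 0.21191919 / 0.99941919 = 0.212.
Therefore phi_{22} = 0.2120.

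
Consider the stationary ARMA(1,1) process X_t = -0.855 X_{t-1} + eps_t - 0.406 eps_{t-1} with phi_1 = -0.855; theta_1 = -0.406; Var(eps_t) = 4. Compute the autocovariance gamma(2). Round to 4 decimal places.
\gamma(2) = 21.5993

Multiply the model equation by X_{t-k} and take expectations. With theta_0 = psi_0 = 1 and psi_j the MA(infinity) weights, this gives
  gamma(k) - sum_i phi_i gamma(k-i) = c_k,
  c_k = sigma^2 * sum_{j=k..q} theta_j psi_{j-k}   (c_k = 0 for k > q),
using gamma(-m) = gamma(m).
psi-weights needed (psi_j = theta_j + sum_i phi_i psi_{j-i}):
  psi_1 = theta_1 + phi_1 = -0.406 + (-0.855) = -1.261
Right-hand sides:
  c_0 = sigma^2 (1 + theta_1 psi_1) = 4 * (1 + (-0.406)(-1.261)) = 4 * 1.511966 = 6.047864
  c_1 = sigma^2 theta_1 = 4 * (-0.406) = -1.624
  c_2 = 0
Equations for k = 0 and k = 1 (AR order 1):
  gamma(0) = phi_1 gamma(1) + c_0
  gamma(1) = phi_1 gamma(0) + c_1
Substituting the second into the first: gamma(0) (1 - phi_1^2) = c_0 + phi_1 c_1, so
  gamma(0) = (c_0 + phi_1 c_1) / (1 - phi_1^2) = (6.047864 + (-0.855)(-1.624)) / (1 - (-0.855)^2) = 7.436384 / 0.268975 = 27.64712.
  gamma(1) = phi_1 gamma(0) + c_1 = (-0.855)(27.64712) + (-1.624) = -25.262287.
For k = 2 (> q): gamma(2) = phi_1 gamma(1) = (-0.855)(-25.262287) = 21.599256.
Therefore gamma(2) = 21.5993 (to 4 decimal places).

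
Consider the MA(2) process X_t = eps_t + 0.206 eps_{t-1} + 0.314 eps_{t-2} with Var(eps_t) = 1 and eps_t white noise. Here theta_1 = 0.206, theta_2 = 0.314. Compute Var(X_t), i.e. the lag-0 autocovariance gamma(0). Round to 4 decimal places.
\gamma(0) = 1.1410

For an MA(q) process X_t = eps_t + sum_i theta_i eps_{t-i} with
Var(eps_t) = sigma^2, the variance is
  gamma(0) = sigma^2 * (1 + sum_i theta_i^2).
  sum_i theta_i^2 = (0.206)^2 + (0.314)^2 = 0.042436 + 0.098596 = 0.141032.
  gamma(0) = 1 * (1 + 0.141032) = 1 * 1.141032 = 1.141032, which rounds to 1.1410.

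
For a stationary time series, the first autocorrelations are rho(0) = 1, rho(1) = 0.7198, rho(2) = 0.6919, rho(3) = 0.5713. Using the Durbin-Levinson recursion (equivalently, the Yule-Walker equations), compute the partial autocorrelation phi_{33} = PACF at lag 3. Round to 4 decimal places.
\phi_{33} = -0.0160

The PACF at lag k is phi_{kk}, the last component of the solution
to the Yule-Walker system G_k phi = r_k where
  (G_k)_{ij} = rho(|i - j|), (r_k)_i = rho(i), i,j = 1..k.
Equivalently, Durbin-Levinson gives phi_{kk} iteratively:
  phi_{11} = rho(1)
  phi_{kk} = [rho(k) - sum_{j=1..k-1} phi_{k-1,j} rho(k-j)]
            / [1 - sum_{j=1..k-1} phi_{k-1,j} rho(j)],
  phi_{k,j} = phi_{k-1,j} - phi_{kk} phi_{k-1,k-j},  j = 1..k-1.
Step k = 1:
  phi_11 = rho(1) = 0.7198.
Step k = 2:
  phi_22 = [rho(2) - phi_11 rho(1)] / [1 - phi_11 rho(1)] = [0.6919 - (0.7198)(0.7198)] / [1 - (0.7198)(0.7198)]
         = 0.17378796 / 0.48188796 = 0.36064.
  Update: phi_21 = phi_11 - phi_22 phi_11 = 0.7198 - (0.36064)(0.7198) = 0.460211.
Step k = 3:
  phi_33 = [rho(3) - phi_21 rho(2) - phi_22 rho(1)] / [1 - phi_21 rho(1) - phi_22 rho(2)]
    numerator   = 0.5713 - (0.460211)(0.6919) - (0.36064)(0.7198) = -0.00670884
    denominator = 1 - (0.460211)(0.7198) - (0.36064)(0.6919) = 0.41921311
  phi_33 = -0.00670884 / 0.41921311 = -0.016.
Therefore phi_{33} = -0.0160.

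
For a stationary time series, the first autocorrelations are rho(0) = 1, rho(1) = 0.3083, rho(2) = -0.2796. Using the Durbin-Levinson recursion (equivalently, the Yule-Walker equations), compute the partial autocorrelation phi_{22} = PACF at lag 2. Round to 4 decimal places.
\phi_{22} = -0.4140

The PACF at lag k is phi_{kk}, the last component of the solution
to the Yule-Walker system G_k phi = r_k where
  (G_k)_{ij} = rho(|i - j|), (r_k)_i = rho(i), i,j = 1..k.
Equivalently, Durbin-Levinson gives phi_{kk} iteratively:
  phi_{11} = rho(1)
  phi_{kk} = [rho(k) - sum_{j=1..k-1} phi_{k-1,j} rho(k-j)]
            / [1 - sum_{j=1..k-1} phi_{k-1,j} rho(j)],
  phi_{k,j} = phi_{k-1,j} - phi_{kk} phi_{k-1,k-j},  j = 1..k-1.
Step k = 1:
  phi_11 = rho(1) = 0.3083.
Step k = 2:
  phi_22 = [rho(2) - phi_11 rho(1)] / [1 - phi_11 rho(1)] = [-0.2796 - (0.3083)(0.3083)] / [1 - (0.3083)(0.3083)]
         = -0.37464889 / 0.90495111 = -0.414.
Therefore phi_{22} = -0.4140.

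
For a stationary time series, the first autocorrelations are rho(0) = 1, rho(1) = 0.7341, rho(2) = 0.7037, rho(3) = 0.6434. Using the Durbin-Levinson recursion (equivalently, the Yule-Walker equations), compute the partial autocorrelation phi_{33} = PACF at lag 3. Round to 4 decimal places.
\phi_{33} = 0.1220

The PACF at lag k is phi_{kk}, the last component of the solution
to the Yule-Walker system G_k phi = r_k where
  (G_k)_{ij} = rho(|i - j|), (r_k)_i = rho(i), i,j = 1..k.
Equivalently, Durbin-Levinson gives phi_{kk} iteratively:
  phi_{11} = rho(1)
  phi_{kk} = [rho(k) - sum_{j=1..k-1} phi_{k-1,j} rho(k-j)]
            / [1 - sum_{j=1..k-1} phi_{k-1,j} rho(j)],
  phi_{k,j} = phi_{k-1,j} - phi_{kk} phi_{k-1,k-j},  j = 1..k-1.
Step k = 1:
  phi_11 = rho(1) = 0.7341.
Step k = 2:
  phi_22 = [rho(2) - phi_11 rho(1)] / [1 - phi_11 rho(1)] = [0.7037 - (0.7341)(0.7341)] / [1 - (0.7341)(0.7341)]
         = 0.16479719 / 0.46109719 = 0.357402.
  Update: phi_21 = phi_11 - phi_22 phi_11 = 0.7341 - (0.357402)(0.7341) = 0.471731.
Step k = 3:
  phi_33 = [rho(3) - phi_21 rho(2) - phi_22 rho(1)] / [1 - phi_21 rho(1) - phi_22 rho(2)]
    numerator   = 0.6434 - (0.471731)(0.7037) - (0.357402)(0.7341) = 0.04907389
    denominator = 1 - (0.471731)(0.7341) - (0.357402)(0.7037) = 0.4021983
  phi_33 = 0.04907389 / 0.4021983 = 0.122.
Therefore phi_{33} = 0.1220.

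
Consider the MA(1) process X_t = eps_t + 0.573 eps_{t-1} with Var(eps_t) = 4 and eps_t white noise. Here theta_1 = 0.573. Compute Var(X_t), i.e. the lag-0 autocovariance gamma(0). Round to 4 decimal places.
\gamma(0) = 5.3133

For an MA(q) process X_t = eps_t + sum_i theta_i eps_{t-i} with
Var(eps_t) = sigma^2, the variance is
  gamma(0) = sigma^2 * (1 + sum_i theta_i^2).
  sum_i theta_i^2 = (0.573)^2 = 0.328329.
  gamma(0) = 4 * (1 + 0.328329) = 4 * 1.328329 = 5.313316, which rounds to 5.3133.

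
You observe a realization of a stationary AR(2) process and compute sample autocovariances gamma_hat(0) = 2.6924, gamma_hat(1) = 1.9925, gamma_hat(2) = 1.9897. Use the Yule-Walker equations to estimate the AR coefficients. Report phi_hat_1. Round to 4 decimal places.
\hat\phi_{1} = 0.4270

The Yule-Walker equations for an AR(p) process read, in matrix form,
  Gamma_p phi = r_p,   with   (Gamma_p)_{ij} = gamma(|i - j|),
                       (r_p)_i = gamma(i),   i,j = 1..p.
Substitute the sample gammas (Toeplitz matrix and right-hand side of size 2):
  Gamma_p = [[2.6924, 1.9925], [1.9925, 2.6924]]
  r_p     = [1.9925, 1.9897]
Written out:
  2.6924 phi_1 + 1.9925 phi_2 = 1.9925
  1.9925 phi_1 + 2.6924 phi_2 = 1.9897
Solve by Cramer's rule:
  det = gamma(0)^2 - gamma(1)^2 = (2.6924)^2 - (1.9925)^2 = 7.24901776 - 3.97005625 = 3.27896151
  phi_hat_1 = [gamma(1) gamma(0) - gamma(1) gamma(2)] / det = [(1.9925)(2.6924) - (1.9925)(1.9897)] / 3.27896151 = 1.40012975 / 3.27896151 = 0.427
  phi_hat_2 = [gamma(0) gamma(2) - gamma(1)^2] / det = [(2.6924)(1.9897) - (1.9925)^2] / 3.27896151 = 1.38701203 / 3.27896151 = 0.423
So phi_hat = [0.4270, 0.4230].
Therefore phi_hat_1 = 0.4270.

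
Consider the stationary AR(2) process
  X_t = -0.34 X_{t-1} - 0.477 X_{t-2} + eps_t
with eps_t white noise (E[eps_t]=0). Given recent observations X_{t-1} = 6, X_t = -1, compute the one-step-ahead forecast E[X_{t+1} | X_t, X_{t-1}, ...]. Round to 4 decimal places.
E[X_{t+1} \mid \mathcal F_t] = -2.5220

For an AR(p) model X_t = c + sum_i phi_i X_{t-i} + eps_t, the
one-step-ahead conditional mean is
  E[X_{t+1} | X_t, ...] = c + sum_i phi_i X_{t+1-i}.
Substitute known values:
  E[X_{t+1} | ...] = (-0.34) * (-1) + (-0.477) * (6)
                   = -2.5220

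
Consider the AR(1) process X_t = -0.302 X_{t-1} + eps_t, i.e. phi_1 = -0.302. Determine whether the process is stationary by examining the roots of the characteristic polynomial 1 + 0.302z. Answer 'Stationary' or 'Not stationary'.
\text{Stationary}

The AR(p) characteristic polynomial is P(z) = 1 + 0.302z.
Stationarity requires all roots to lie outside the unit circle, i.e. |z| > 1 for every root.
This is linear in z: 1 + (0.302) z = 0  =>  z = -1/(0.302) = -3.311258,  |z| = 3.311258.
Moduli of all roots: 3.3113.
All moduli strictly greater than 1? Yes.
Verdict: Stationary.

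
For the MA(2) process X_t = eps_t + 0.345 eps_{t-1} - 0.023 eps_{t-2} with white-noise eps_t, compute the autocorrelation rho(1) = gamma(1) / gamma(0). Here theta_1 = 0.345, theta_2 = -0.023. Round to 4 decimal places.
\rho(1) = 0.3011

For an MA(q) process with theta_0 = 1, the autocovariance is
  gamma(k) = sigma^2 * sum_{i=0..q-k} theta_i * theta_{i+k},
and rho(k) = gamma(k) / gamma(0). Sigma^2 cancels.
  numerator   = (1)*(0.345) + (0.345)*(-0.023) = 0.337065.
  denominator = (1)^2 + (0.345)^2 + (-0.023)^2 = 1.119554.
  rho(1) = 0.337065 / 1.119554 = 0.3011.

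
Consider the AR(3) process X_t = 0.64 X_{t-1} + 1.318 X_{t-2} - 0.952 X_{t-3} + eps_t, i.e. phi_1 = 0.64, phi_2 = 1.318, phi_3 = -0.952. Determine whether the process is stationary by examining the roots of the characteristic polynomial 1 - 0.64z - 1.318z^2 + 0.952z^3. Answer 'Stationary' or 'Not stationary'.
\text{Not stationary}

The AR(p) characteristic polynomial is P(z) = 1 - 0.64z - 1.318z^2 + 0.952z^3.
Stationarity requires all roots to lie outside the unit circle, i.e. |z| > 1 for every root.
Degree 3: look for a simple real root z0 first, then factor out (1 - z/z0) and solve the remaining quadratic.
Testing z0 = 1.25: P(1.25) = 1 + (-0.64)(1.25) + (-1.318)(1.25)^2 + (0.952)(1.25)^3
  = 1 + (-0.8) + (-2.059375) + (1.859375) = 0.  So z_0 = 1.25 is a root, |z_0| = 1.25.
Divide out the factor (1 - 0.8 z) = (1 - z/z0) (since 1/z0 = 0.8):
  P(z) = (1 - 0.8 z)(1 + (0.16) z + (-1.19) z^2)
  [check: z-coef 0.16 - (0.8) = -0.64; z^2-coef -1.19 - (0.8)(0.16) = -1.318; z^3-coef -(0.8)(-1.19) = 0.952.]
Remaining roots from the quadratic factor 1 + (0.16) z + (-1.19) z^2:
  Set 1 + (0.16) z + (-1.19) z^2 = 0, i.e. a z^2 + b z + c = 0 with a = -1.19, b = 0.16, c = 1.
  Discriminant D = b^2 - 4ac = (0.16)^2 - 4*(-1.19)*1 = 0.0256 - (-4.76) = 4.7856.
  D >= 0, so the roots are real: z = (-b +/- sqrt(D)) / (2a) = (-0.16 +/- 2.187601) / (-2.38).
    z_1 = (-0.16 + 2.187601) / (-2.38) = -0.8519,   |z_1| = 0.8519.
    z_2 = (-0.16 - 2.187601) / (-2.38) = 0.9864,   |z_2| = 0.9864.
Moduli of all roots: 1.2500, 0.8519, 0.9864.
All moduli strictly greater than 1? No.
Verdict: Not stationary.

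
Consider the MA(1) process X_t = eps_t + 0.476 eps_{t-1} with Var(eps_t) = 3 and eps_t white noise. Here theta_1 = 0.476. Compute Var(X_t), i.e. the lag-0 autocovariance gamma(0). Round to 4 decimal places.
\gamma(0) = 3.6797

For an MA(q) process X_t = eps_t + sum_i theta_i eps_{t-i} with
Var(eps_t) = sigma^2, the variance is
  gamma(0) = sigma^2 * (1 + sum_i theta_i^2).
  sum_i theta_i^2 = (0.476)^2 = 0.226576.
  gamma(0) = 3 * (1 + 0.226576) = 3 * 1.226576 = 3.679728, which rounds to 3.6797.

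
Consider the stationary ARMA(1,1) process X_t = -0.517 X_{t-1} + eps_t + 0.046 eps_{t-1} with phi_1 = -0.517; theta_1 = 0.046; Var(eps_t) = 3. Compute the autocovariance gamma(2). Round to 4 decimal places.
\gamma(2) = 0.9733

Multiply the model equation by X_{t-k} and take expectations. With theta_0 = psi_0 = 1 and psi_j the MA(infinity) weights, this gives
  gamma(k) - sum_i phi_i gamma(k-i) = c_k,
  c_k = sigma^2 * sum_{j=k..q} theta_j psi_{j-k}   (c_k = 0 for k > q),
using gamma(-m) = gamma(m).
psi-weights needed (psi_j = theta_j + sum_i phi_i psi_{j-i}):
  psi_1 = theta_1 + phi_1 = 0.046 + (-0.517) = -0.471
Right-hand sides:
  c_0 = sigma^2 (1 + theta_1 psi_1) = 3 * (1 + (0.046)(-0.471)) = 3 * 0.978334 = 2.935002
  c_1 = sigma^2 theta_1 = 3 * (0.046) = 0.138
  c_2 = 0
Equations for k = 0 and k = 1 (AR order 1):
  gamma(0) = phi_1 gamma(1) + c_0
  gamma(1) = phi_1 gamma(0) + c_1
Substituting the second into the first: gamma(0) (1 - phi_1^2) = c_0 + phi_1 c_1, so
  gamma(0) = (c_0 + phi_1 c_1) / (1 - phi_1^2) = (2.935002 + (-0.517)(0.138)) / (1 - (-0.517)^2) = 2.863656 / 0.732711 = 3.908302.
  gamma(1) = phi_1 gamma(0) + c_1 = (-0.517)(3.908302) + (0.138) = -1.882592.
For k = 2 (> q): gamma(2) = phi_1 gamma(1) = (-0.517)(-1.882592) = 0.9733.
Therefore gamma(2) = 0.9733 (to 4 decimal places).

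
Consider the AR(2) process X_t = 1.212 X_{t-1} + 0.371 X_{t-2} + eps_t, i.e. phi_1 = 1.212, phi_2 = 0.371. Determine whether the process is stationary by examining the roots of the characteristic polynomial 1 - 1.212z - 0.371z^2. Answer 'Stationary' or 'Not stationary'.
\text{Not stationary}

The AR(p) characteristic polynomial is P(z) = 1 - 1.212z - 0.371z^2.
Stationarity requires all roots to lie outside the unit circle, i.e. |z| > 1 for every root.
Set 1 + (-1.212) z + (-0.371) z^2 = 0, i.e. a z^2 + b z + c = 0 with a = -0.371, b = -1.212, c = 1.
Discriminant D = b^2 - 4ac = (-1.212)^2 - 4*(-0.371)*1 = 1.468944 - (-1.484) = 2.952944.
D >= 0, so the roots are real: z = (-b +/- sqrt(D)) / (2a) = (1.212 +/- 1.718413) / (-0.742).
  z_1 = (1.212 + 1.718413) / (-0.742) = -3.9493,   |z_1| = 3.9493.
  z_2 = (1.212 - 1.718413) / (-0.742) = 0.6825,   |z_2| = 0.6825.
Moduli of all roots: 3.9493, 0.6825.
All moduli strictly greater than 1? No.
Verdict: Not stationary.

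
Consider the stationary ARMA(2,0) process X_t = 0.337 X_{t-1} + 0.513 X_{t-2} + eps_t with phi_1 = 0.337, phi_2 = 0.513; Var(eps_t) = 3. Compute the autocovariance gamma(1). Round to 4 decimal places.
\gamma(1) = 5.4062

Multiply the model equation by X_{t-k} and take expectations. With theta_0 = psi_0 = 1 and psi_j the MA(infinity) weights, this gives
  gamma(k) - sum_i phi_i gamma(k-i) = c_k,
  c_k = sigma^2 * sum_{j=k..q} theta_j psi_{j-k}   (c_k = 0 for k > q),
using gamma(-m) = gamma(m).
Pure AR (q = 0): c_0 = sigma^2 = 3, c_k = 0 for k >= 1.
Equations for k = 0, 1, 2 (AR order 2, c_2 = 0):
  (E0) gamma(0) = phi_1 gamma(1) + phi_2 gamma(2) + c_0
  (E1) gamma(1) = phi_1 gamma(0) + phi_2 gamma(1) + c_1
  (E2) gamma(2) = phi_1 gamma(1) + phi_2 gamma(0)
From (E1): gamma(1) = A gamma(0) + B with
  A = phi_1 / (1 - phi_2) = 0.337 / 0.487 = 0.691992,   B = c_1 / (1 - phi_2) = 0 / 0.487 = 0.
Insert (E2) into (E0): gamma(0) (1 - phi_2^2) = phi_1 (1 + phi_2) gamma(1) + c_0.
  phi_1 (1 + phi_2) = (0.337)(1.513) = 0.509881,   1 - phi_2^2 = 0.736831.
Replace gamma(1) by A gamma(0) + B and collect gamma(0):
  gamma(0) [0.736831 - (0.509881)(0.691992)] = c_0 = 3
  gamma(0) * 0.383998 = 3
  gamma(0) = 3 / 0.383998 = 7.81255.
  gamma(1) = A gamma(0) = (0.691992)(7.81255) = 5.406221.
Therefore gamma(1) = 5.4062 (to 4 decimal places).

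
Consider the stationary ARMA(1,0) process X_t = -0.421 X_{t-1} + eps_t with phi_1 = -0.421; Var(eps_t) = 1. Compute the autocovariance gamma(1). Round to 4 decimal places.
\gamma(1) = -0.5117

Multiply the model equation by X_{t-k} and take expectations. With theta_0 = psi_0 = 1 and psi_j the MA(infinity) weights, this gives
  gamma(k) - sum_i phi_i gamma(k-i) = c_k,
  c_k = sigma^2 * sum_{j=k..q} theta_j psi_{j-k}   (c_k = 0 for k > q),
using gamma(-m) = gamma(m).
Pure AR (q = 0): c_0 = sigma^2 = 1, c_k = 0 for k >= 1.
Equations for k = 0 and k = 1 (AR order 1):
  gamma(0) = phi_1 gamma(1) + c_0
  gamma(1) = phi_1 gamma(0) + c_1
Substituting the second into the first: gamma(0) (1 - phi_1^2) = c_0 + phi_1 c_1, so
  gamma(0) = c_0 / (1 - phi_1^2) = 1 / (1 - (-0.421)^2) = 1 / 0.822759 = 1.215423.
  gamma(1) = phi_1 gamma(0) = (-0.421)(1.215423) = -0.511693.
Therefore gamma(1) = -0.5117 (to 4 decimal places).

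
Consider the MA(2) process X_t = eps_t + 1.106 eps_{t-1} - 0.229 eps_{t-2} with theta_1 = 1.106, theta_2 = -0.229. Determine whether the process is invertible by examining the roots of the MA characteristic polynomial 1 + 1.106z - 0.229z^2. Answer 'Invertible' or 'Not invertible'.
\text{Not invertible}

The MA(q) characteristic polynomial is P(z) = 1 + 1.106z - 0.229z^2.
Invertibility requires all roots to lie outside the unit circle, i.e. |z| > 1 for every root.
Set 1 + (1.106) z + (-0.229) z^2 = 0, i.e. a z^2 + b z + c = 0 with a = -0.229, b = 1.106, c = 1.
Discriminant D = b^2 - 4ac = (1.106)^2 - 4*(-0.229)*1 = 1.223236 - (-0.916) = 2.139236.
D >= 0, so the roots are real: z = (-b +/- sqrt(D)) / (2a) = (-1.106 +/- 1.462613) / (-0.458).
  z_1 = (-1.106 + 1.462613) / (-0.458) = -0.7786,   |z_1| = 0.7786.
  z_2 = (-1.106 - 1.462613) / (-0.458) = 5.6083,   |z_2| = 5.6083.
Moduli of all roots: 0.7786, 5.6083.
All moduli strictly greater than 1? No.
Verdict: Not invertible.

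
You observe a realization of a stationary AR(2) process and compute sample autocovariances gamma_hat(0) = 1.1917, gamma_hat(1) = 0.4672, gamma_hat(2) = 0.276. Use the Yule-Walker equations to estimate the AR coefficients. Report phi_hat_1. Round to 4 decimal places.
\hat\phi_{1} = 0.3560

The Yule-Walker equations for an AR(p) process read, in matrix form,
  Gamma_p phi = r_p,   with   (Gamma_p)_{ij} = gamma(|i - j|),
                       (r_p)_i = gamma(i),   i,j = 1..p.
Substitute the sample gammas (Toeplitz matrix and right-hand side of size 2):
  Gamma_p = [[1.1917, 0.4672], [0.4672, 1.1917]]
  r_p     = [0.4672, 0.276]
Written out:
  1.1917 phi_1 + 0.4672 phi_2 = 0.4672
  0.4672 phi_1 + 1.1917 phi_2 = 0.276
Solve by Cramer's rule:
  det = gamma(0)^2 - gamma(1)^2 = (1.1917)^2 - (0.4672)^2 = 1.42014889 - 0.21827584 = 1.20187305
  phi_hat_1 = [gamma(1) gamma(0) - gamma(1) gamma(2)] / det = [(0.4672)(1.1917) - (0.4672)(0.276)] / 1.20187305 = 0.42781504 / 1.20187305 = 0.356
  phi_hat_2 = [gamma(0) gamma(2) - gamma(1)^2] / det = [(1.1917)(0.276) - (0.4672)^2] / 1.20187305 = 0.11063336 / 1.20187305 = 0.0921
So phi_hat = [0.3560, 0.0921].
Therefore phi_hat_1 = 0.3560.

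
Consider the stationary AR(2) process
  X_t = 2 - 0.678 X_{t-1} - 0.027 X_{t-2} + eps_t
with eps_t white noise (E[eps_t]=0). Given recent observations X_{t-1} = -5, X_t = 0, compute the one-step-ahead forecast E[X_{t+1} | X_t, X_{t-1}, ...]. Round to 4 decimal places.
E[X_{t+1} \mid \mathcal F_t] = 2.1350

For an AR(p) model X_t = c + sum_i phi_i X_{t-i} + eps_t, the
one-step-ahead conditional mean is
  E[X_{t+1} | X_t, ...] = c + sum_i phi_i X_{t+1-i}.
Substitute known values:
  E[X_{t+1} | ...] = 2 + (-0.678) * (0) + (-0.027) * (-5)
                   = 2.1350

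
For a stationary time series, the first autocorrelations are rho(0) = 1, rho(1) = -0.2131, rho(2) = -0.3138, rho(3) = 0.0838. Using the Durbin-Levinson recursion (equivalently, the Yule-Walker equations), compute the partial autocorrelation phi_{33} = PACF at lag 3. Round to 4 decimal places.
\phi_{33} = -0.1079

The PACF at lag k is phi_{kk}, the last component of the solution
to the Yule-Walker system G_k phi = r_k where
  (G_k)_{ij} = rho(|i - j|), (r_k)_i = rho(i), i,j = 1..k.
Equivalently, Durbin-Levinson gives phi_{kk} iteratively:
  phi_{11} = rho(1)
  phi_{kk} = [rho(k) - sum_{j=1..k-1} phi_{k-1,j} rho(k-j)]
            / [1 - sum_{j=1..k-1} phi_{k-1,j} rho(j)],
  phi_{k,j} = phi_{k-1,j} - phi_{kk} phi_{k-1,k-j},  j = 1..k-1.
Step k = 1:
  phi_11 = rho(1) = -0.2131.
Step k = 2:
  phi_22 = [rho(2) - phi_11 rho(1)] / [1 - phi_11 rho(1)] = [-0.3138 - (-0.2131)(-0.2131)] / [1 - (-0.2131)(-0.2131)]
         = -0.35921161 / 0.95458839 = -0.3763.
  Update: phi_21 = phi_11 - phi_22 phi_11 = -0.2131 - (-0.3763)(-0.2131) = -0.29329.
Step k = 3:
  phi_33 = [rho(3) - phi_21 rho(2) - phi_22 rho(1)] / [1 - phi_21 rho(1) - phi_22 rho(2)]
    numerator   = 0.0838 - (-0.29329)(-0.3138) - (-0.3763)(-0.2131) = -0.08842378
    denominator = 1 - (-0.29329)(-0.2131) - (-0.3763)(-0.3138) = 0.81941706
  phi_33 = -0.08842378 / 0.81941706 = -0.1079.
Therefore phi_{33} = -0.1079.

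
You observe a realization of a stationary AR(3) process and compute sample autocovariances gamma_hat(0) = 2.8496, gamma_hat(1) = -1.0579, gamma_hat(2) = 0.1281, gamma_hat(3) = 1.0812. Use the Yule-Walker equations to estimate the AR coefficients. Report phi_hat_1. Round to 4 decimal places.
\hat\phi_{1} = -0.3660

The Yule-Walker equations for an AR(p) process read, in matrix form,
  Gamma_p phi = r_p,   with   (Gamma_p)_{ij} = gamma(|i - j|),
                       (r_p)_i = gamma(i),   i,j = 1..p.
Substitute the sample gammas (Toeplitz matrix and right-hand side of size 3):
  Gamma_p = [[2.8496, -1.0579, 0.1281], [-1.0579, 2.8496, -1.0579], [0.1281, -1.0579, 2.8496]]
  r_p     = [-1.0579, 0.1281, 1.0812]
Written out (R1..R3):
  (R1) 2.8496 phi_1 - 1.0579 phi_2 + 0.1281 phi_3 = -1.0579
  (R2) -1.0579 phi_1 + 2.8496 phi_2 - 1.0579 phi_3 = 0.1281
  (R3) 0.1281 phi_1 - 1.0579 phi_2 + 2.8496 phi_3 = 1.0812
Gaussian elimination:
  R2 <- R2 - (-1.0579/2.8496) R1 = R2 - (-0.371245) R1:  2.45686 phi_2 - 1.010344 phi_3 = -0.26464
  R3 <- R3 - (0.1281/2.8496) R1 = R3 - (0.044954) R1:  -1.010344 phi_2 + 2.843841 phi_3 = 1.128756
  R3 <- R3 - (-1.010344/2.45686) R2 = R3 - (-0.411234) R2:  2.428354 phi_3 = 1.019928
Back-substitution:
  phi_hat_3 = 1.019928 / 2.428354 = 0.420008
  phi_hat_2 = (-0.26464 - (-1.010344)(0.420008)) / 2.45686 = 0.065007
  phi_hat_1 = (-1.0579 - (-1.0579)(0.065007) - (0.1281)(0.420008)) / 2.8496 = -0.365993
So phi_hat = [-0.3660, 0.0650, 0.4200].
Therefore phi_hat_1 = -0.3660.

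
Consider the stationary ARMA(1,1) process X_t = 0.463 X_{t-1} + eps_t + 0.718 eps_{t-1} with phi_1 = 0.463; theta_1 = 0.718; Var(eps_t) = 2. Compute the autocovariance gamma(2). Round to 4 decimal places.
\gamma(2) = 1.8548

Multiply the model equation by X_{t-k} and take expectations. With theta_0 = psi_0 = 1 and psi_j the MA(infinity) weights, this gives
  gamma(k) - sum_i phi_i gamma(k-i) = c_k,
  c_k = sigma^2 * sum_{j=k..q} theta_j psi_{j-k}   (c_k = 0 for k > q),
using gamma(-m) = gamma(m).
psi-weights needed (psi_j = theta_j + sum_i phi_i psi_{j-i}):
  psi_1 = theta_1 + phi_1 = 0.718 + (0.463) = 1.181
Right-hand sides:
  c_0 = sigma^2 (1 + theta_1 psi_1) = 2 * (1 + (0.718)(1.181)) = 2 * 1.847958 = 3.695916
  c_1 = sigma^2 theta_1 = 2 * (0.718) = 1.436
  c_2 = 0
Equations for k = 0 and k = 1 (AR order 1):
  gamma(0) = phi_1 gamma(1) + c_0
  gamma(1) = phi_1 gamma(0) + c_1
Substituting the second into the first: gamma(0) (1 - phi_1^2) = c_0 + phi_1 c_1, so
  gamma(0) = (c_0 + phi_1 c_1) / (1 - phi_1^2) = (3.695916 + (0.463)(1.436)) / (1 - (0.463)^2) = 4.360784 / 0.785631 = 5.550677.
  gamma(1) = phi_1 gamma(0) + c_1 = (0.463)(5.550677) + (1.436) = 4.005963.
For k = 2 (> q): gamma(2) = phi_1 gamma(1) = (0.463)(4.005963) = 1.854761.
Therefore gamma(2) = 1.8548 (to 4 decimal places).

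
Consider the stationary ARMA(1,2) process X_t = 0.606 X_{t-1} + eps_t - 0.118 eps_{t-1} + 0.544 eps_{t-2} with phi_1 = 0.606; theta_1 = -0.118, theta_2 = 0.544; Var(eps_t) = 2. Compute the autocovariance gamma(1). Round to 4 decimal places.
\gamma(1) = 3.1462

Multiply the model equation by X_{t-k} and take expectations. With theta_0 = psi_0 = 1 and psi_j the MA(infinity) weights, this gives
  gamma(k) - sum_i phi_i gamma(k-i) = c_k,
  c_k = sigma^2 * sum_{j=k..q} theta_j psi_{j-k}   (c_k = 0 for k > q),
using gamma(-m) = gamma(m).
psi-weights needed (psi_j = theta_j + sum_i phi_i psi_{j-i}):
  psi_1 = theta_1 + phi_1 = -0.118 + (0.606) = 0.488
  psi_2 = theta_2 + phi_1 psi_1 = 0.544 + (0.606)(0.488) = 0.839728
Right-hand sides:
  c_0 = sigma^2 (1 + theta_1 psi_1 + theta_2 psi_2) = 2 * (1 + (-0.118)(0.488) + (0.544)(0.839728)) = 2 * 1.399228 = 2.798456
  c_1 = sigma^2 (theta_1 + theta_2 psi_1) = 2 * (-0.118 + (0.544)(0.488)) = 0.294944
  c_2 = sigma^2 theta_2 = 2 * (0.544) = 1.088
Equations for k = 0 and k = 1 (AR order 1):
  gamma(0) = phi_1 gamma(1) + c_0
  gamma(1) = phi_1 gamma(0) + c_1
Substituting the second into the first: gamma(0) (1 - phi_1^2) = c_0 + phi_1 c_1, so
  gamma(0) = (c_0 + phi_1 c_1) / (1 - phi_1^2) = (2.798456 + (0.606)(0.294944)) / (1 - (0.606)^2) = 2.977192 / 0.632764 = 4.705059.
  gamma(1) = phi_1 gamma(0) + c_1 = (0.606)(4.705059) + (0.294944) = 3.14621.
Therefore gamma(1) = 3.1462 (to 4 decimal places).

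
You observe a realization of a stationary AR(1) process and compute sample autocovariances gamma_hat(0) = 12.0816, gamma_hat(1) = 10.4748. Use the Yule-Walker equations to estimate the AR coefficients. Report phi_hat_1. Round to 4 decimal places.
\hat\phi_{1} = 0.8670

The Yule-Walker equations for an AR(p) process read, in matrix form,
  Gamma_p phi = r_p,   with   (Gamma_p)_{ij} = gamma(|i - j|),
                       (r_p)_i = gamma(i),   i,j = 1..p.
Substitute the sample gammas (Toeplitz matrix and right-hand side of size 1):
  Gamma_p = [[12.0816]]
  r_p     = [10.4748]
With p = 1 this is the single equation gamma(0) phi_1 = gamma(1):
  phi_hat_1 = gamma(1) / gamma(0) = 10.4748 / 12.0816 = 0.8670.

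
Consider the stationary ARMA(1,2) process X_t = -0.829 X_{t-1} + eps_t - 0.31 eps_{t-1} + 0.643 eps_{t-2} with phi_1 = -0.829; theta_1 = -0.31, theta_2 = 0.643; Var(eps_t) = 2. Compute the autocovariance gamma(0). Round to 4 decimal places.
\gamma(0) = 20.7048

Multiply the model equation by X_{t-k} and take expectations. With theta_0 = psi_0 = 1 and psi_j the MA(infinity) weights, this gives
  gamma(k) - sum_i phi_i gamma(k-i) = c_k,
  c_k = sigma^2 * sum_{j=k..q} theta_j psi_{j-k}   (c_k = 0 for k > q),
using gamma(-m) = gamma(m).
psi-weights needed (psi_j = theta_j + sum_i phi_i psi_{j-i}):
  psi_1 = theta_1 + phi_1 = -0.31 + (-0.829) = -1.139
  psi_2 = theta_2 + phi_1 psi_1 = 0.643 + (-0.829)(-1.139) = 1.587231
Right-hand sides:
  c_0 = sigma^2 (1 + theta_1 psi_1 + theta_2 psi_2) = 2 * (1 + (-0.31)(-1.139) + (0.643)(1.587231)) = 2 * 2.37368 = 4.747359
  c_1 = sigma^2 (theta_1 + theta_2 psi_1) = 2 * (-0.31 + (0.643)(-1.139)) = -2.084754
  c_2 = sigma^2 theta_2 = 2 * (0.643) = 1.286
Equations for k = 0 and k = 1 (AR order 1):
  gamma(0) = phi_1 gamma(1) + c_0
  gamma(1) = phi_1 gamma(0) + c_1
Substituting the second into the first: gamma(0) (1 - phi_1^2) = c_0 + phi_1 c_1, so
  gamma(0) = (c_0 + phi_1 c_1) / (1 - phi_1^2) = (4.747359 + (-0.829)(-2.084754)) / (1 - (-0.829)^2) = 6.47562 / 0.312759 = 20.704824.
Therefore gamma(0) = 20.7048 (to 4 decimal places).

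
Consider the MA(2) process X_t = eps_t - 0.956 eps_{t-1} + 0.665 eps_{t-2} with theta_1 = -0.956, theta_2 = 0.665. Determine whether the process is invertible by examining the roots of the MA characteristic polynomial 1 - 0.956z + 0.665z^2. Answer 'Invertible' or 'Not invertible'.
\text{Invertible}

The MA(q) characteristic polynomial is P(z) = 1 - 0.956z + 0.665z^2.
Invertibility requires all roots to lie outside the unit circle, i.e. |z| > 1 for every root.
Set 1 + (-0.956) z + (0.665) z^2 = 0, i.e. a z^2 + b z + c = 0 with a = 0.665, b = -0.956, c = 1.
Discriminant D = b^2 - 4ac = (-0.956)^2 - 4*(0.665)*1 = 0.913936 - (2.66) = -1.746064.
D < 0, so the roots are the complex-conjugate pair z = (-b +/- i sqrt(-D)) / (2a) = 0.7188 +/- 0.9935i.
For a conjugate pair |z|^2 = z * conj(z) = (product of roots) = c/a = 1/(0.665) = 1.503759, so |z| = sqrt(1.503759) = 1.2263 for both roots.
Moduli of all roots: 1.2263, 1.2263.
All moduli strictly greater than 1? Yes.
Verdict: Invertible.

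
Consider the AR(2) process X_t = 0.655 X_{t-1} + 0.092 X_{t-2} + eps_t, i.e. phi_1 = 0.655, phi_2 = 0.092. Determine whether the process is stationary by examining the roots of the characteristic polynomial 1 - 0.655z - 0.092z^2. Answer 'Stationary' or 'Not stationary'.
\text{Stationary}

The AR(p) characteristic polynomial is P(z) = 1 - 0.655z - 0.092z^2.
Stationarity requires all roots to lie outside the unit circle, i.e. |z| > 1 for every root.
Set 1 + (-0.655) z + (-0.092) z^2 = 0, i.e. a z^2 + b z + c = 0 with a = -0.092, b = -0.655, c = 1.
Discriminant D = b^2 - 4ac = (-0.655)^2 - 4*(-0.092)*1 = 0.429025 - (-0.368) = 0.797025.
D >= 0, so the roots are real: z = (-b +/- sqrt(D)) / (2a) = (0.655 +/- 0.892763) / (-0.184).
  z_1 = (0.655 + 0.892763) / (-0.184) = -8.4118,   |z_1| = 8.4118.
  z_2 = (0.655 - 0.892763) / (-0.184) = 1.2922,   |z_2| = 1.2922.
Moduli of all roots: 8.4118, 1.2922.
All moduli strictly greater than 1? Yes.
Verdict: Stationary.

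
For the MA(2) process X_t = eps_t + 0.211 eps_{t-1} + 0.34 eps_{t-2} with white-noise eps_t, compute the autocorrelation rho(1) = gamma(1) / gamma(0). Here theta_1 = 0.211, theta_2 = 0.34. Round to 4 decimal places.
\rho(1) = 0.2437

For an MA(q) process with theta_0 = 1, the autocovariance is
  gamma(k) = sigma^2 * sum_{i=0..q-k} theta_i * theta_{i+k},
and rho(k) = gamma(k) / gamma(0). Sigma^2 cancels.
  numerator   = (1)*(0.211) + (0.211)*(0.34) = 0.28274.
  denominator = (1)^2 + (0.211)^2 + (0.34)^2 = 1.160121.
  rho(1) = 0.28274 / 1.160121 = 0.2437.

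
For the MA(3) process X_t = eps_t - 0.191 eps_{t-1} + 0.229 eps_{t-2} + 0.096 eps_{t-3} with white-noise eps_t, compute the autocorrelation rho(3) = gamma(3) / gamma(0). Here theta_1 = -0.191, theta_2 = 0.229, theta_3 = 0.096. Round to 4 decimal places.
\rho(3) = 0.0874

For an MA(q) process with theta_0 = 1, the autocovariance is
  gamma(k) = sigma^2 * sum_{i=0..q-k} theta_i * theta_{i+k},
and rho(k) = gamma(k) / gamma(0). Sigma^2 cancels.
  numerator   = (1)*(0.096) = 0.096.
  denominator = (1)^2 + (-0.191)^2 + (0.229)^2 + (0.096)^2 = 1.098138.
  rho(3) = 0.096 / 1.098138 = 0.0874.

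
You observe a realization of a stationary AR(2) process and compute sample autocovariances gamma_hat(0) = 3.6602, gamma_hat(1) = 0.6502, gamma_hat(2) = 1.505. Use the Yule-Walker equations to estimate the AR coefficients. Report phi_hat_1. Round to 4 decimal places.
\hat\phi_{1} = 0.1080

The Yule-Walker equations for an AR(p) process read, in matrix form,
  Gamma_p phi = r_p,   with   (Gamma_p)_{ij} = gamma(|i - j|),
                       (r_p)_i = gamma(i),   i,j = 1..p.
Substitute the sample gammas (Toeplitz matrix and right-hand side of size 2):
  Gamma_p = [[3.6602, 0.6502], [0.6502, 3.6602]]
  r_p     = [0.6502, 1.505]
Written out:
  3.6602 phi_1 + 0.6502 phi_2 = 0.6502
  0.6502 phi_1 + 3.6602 phi_2 = 1.505
Solve by Cramer's rule:
  det = gamma(0)^2 - gamma(1)^2 = (3.6602)^2 - (0.6502)^2 = 13.39706404 - 0.42276004 = 12.974304
  phi_hat_1 = [gamma(1) gamma(0) - gamma(1) gamma(2)] / det = [(0.6502)(3.6602) - (0.6502)(1.505)] / 12.974304 = 1.40131104 / 12.974304 = 0.108
  phi_hat_2 = [gamma(0) gamma(2) - gamma(1)^2] / det = [(3.6602)(1.505) - (0.6502)^2] / 12.974304 = 5.08584096 / 12.974304 = 0.392
So phi_hat = [0.1080, 0.3920].
Therefore phi_hat_1 = 0.1080.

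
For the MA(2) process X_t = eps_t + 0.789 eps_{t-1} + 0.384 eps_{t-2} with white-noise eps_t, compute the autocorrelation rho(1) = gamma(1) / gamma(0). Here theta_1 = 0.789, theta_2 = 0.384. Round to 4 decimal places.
\rho(1) = 0.6169

For an MA(q) process with theta_0 = 1, the autocovariance is
  gamma(k) = sigma^2 * sum_{i=0..q-k} theta_i * theta_{i+k},
and rho(k) = gamma(k) / gamma(0). Sigma^2 cancels.
  numerator   = (1)*(0.789) + (0.789)*(0.384) = 1.091976.
  denominator = (1)^2 + (0.789)^2 + (0.384)^2 = 1.769977.
  rho(1) = 1.091976 / 1.769977 = 0.6169.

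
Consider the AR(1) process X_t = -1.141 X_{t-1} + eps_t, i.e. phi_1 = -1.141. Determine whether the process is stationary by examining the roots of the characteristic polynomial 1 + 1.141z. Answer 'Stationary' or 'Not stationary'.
\text{Not stationary}

The AR(p) characteristic polynomial is P(z) = 1 + 1.141z.
Stationarity requires all roots to lie outside the unit circle, i.e. |z| > 1 for every root.
This is linear in z: 1 + (1.141) z = 0  =>  z = -1/(1.141) = -0.876424,  |z| = 0.876424.
Moduli of all roots: 0.8764.
All moduli strictly greater than 1? No.
Verdict: Not stationary.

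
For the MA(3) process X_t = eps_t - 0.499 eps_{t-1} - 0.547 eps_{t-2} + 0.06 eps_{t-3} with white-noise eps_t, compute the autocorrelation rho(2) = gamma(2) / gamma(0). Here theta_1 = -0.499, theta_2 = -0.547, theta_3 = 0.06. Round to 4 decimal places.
\rho(2) = -0.3718

For an MA(q) process with theta_0 = 1, the autocovariance is
  gamma(k) = sigma^2 * sum_{i=0..q-k} theta_i * theta_{i+k},
and rho(k) = gamma(k) / gamma(0). Sigma^2 cancels.
  numerator   = (1)*(-0.547) + (-0.499)*(0.06) = -0.57694.
  denominator = (1)^2 + (-0.499)^2 + (-0.547)^2 + (0.06)^2 = 1.55181.
  rho(2) = -0.57694 / 1.55181 = -0.3718.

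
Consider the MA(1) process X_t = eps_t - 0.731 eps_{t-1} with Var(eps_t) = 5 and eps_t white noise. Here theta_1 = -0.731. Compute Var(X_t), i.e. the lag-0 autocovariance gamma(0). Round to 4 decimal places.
\gamma(0) = 7.6718

For an MA(q) process X_t = eps_t + sum_i theta_i eps_{t-i} with
Var(eps_t) = sigma^2, the variance is
  gamma(0) = sigma^2 * (1 + sum_i theta_i^2).
  sum_i theta_i^2 = (-0.731)^2 = 0.534361.
  gamma(0) = 5 * (1 + 0.534361) = 5 * 1.534361 = 7.671805, which rounds to 7.6718.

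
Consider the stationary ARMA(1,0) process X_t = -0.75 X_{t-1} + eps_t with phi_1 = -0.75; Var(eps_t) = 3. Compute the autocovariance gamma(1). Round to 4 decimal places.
\gamma(1) = -5.1429

Multiply the model equation by X_{t-k} and take expectations. With theta_0 = psi_0 = 1 and psi_j the MA(infinity) weights, this gives
  gamma(k) - sum_i phi_i gamma(k-i) = c_k,
  c_k = sigma^2 * sum_{j=k..q} theta_j psi_{j-k}   (c_k = 0 for k > q),
using gamma(-m) = gamma(m).
Pure AR (q = 0): c_0 = sigma^2 = 3, c_k = 0 for k >= 1.
Equations for k = 0 and k = 1 (AR order 1):
  gamma(0) = phi_1 gamma(1) + c_0
  gamma(1) = phi_1 gamma(0) + c_1
Substituting the second into the first: gamma(0) (1 - phi_1^2) = c_0 + phi_1 c_1, so
  gamma(0) = c_0 / (1 - phi_1^2) = 3 / (1 - (-0.75)^2) = 3 / 0.4375 = 6.857143.
  gamma(1) = phi_1 gamma(0) = (-0.75)(6.857143) = -5.142857.
Therefore gamma(1) = -5.1429 (to 4 decimal places).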